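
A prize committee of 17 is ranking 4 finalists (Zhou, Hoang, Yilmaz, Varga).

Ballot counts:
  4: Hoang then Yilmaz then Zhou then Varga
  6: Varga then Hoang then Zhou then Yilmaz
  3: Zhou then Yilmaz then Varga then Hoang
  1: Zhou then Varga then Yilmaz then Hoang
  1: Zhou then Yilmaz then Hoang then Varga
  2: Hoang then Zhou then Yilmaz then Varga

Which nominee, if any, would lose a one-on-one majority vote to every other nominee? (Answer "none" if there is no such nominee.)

Head-to-head results (17 jurors):
Zhou vs Hoang: Zhou is ranked higher on 3+1+1 = 5 ballots, Hoang on 12. Hoang wins 12–5.
Zhou vs Yilmaz: Zhou, 13–4.
Zhou–Varga: Zhou 11–6.
Hoang vs Yilmaz: Hoang is ranked higher on 4+6+2 = 12 ballots, Yilmaz on 5. Hoang wins 12–5.
Hoang vs Varga: 4+1+2 = 7 for Hoang, 10 for Varga — Varga by 10–7.
Yilmaz vs Varga: Yilmaz is ranked higher on 4+3+1+2 = 10 ballots, Varga on 7. Yilmaz wins 10–7.
No nominee is winless: Zhou beats Yilmaz; Hoang beats Zhou; Yilmaz beats Varga; Varga beats Hoang. There is no Condorcet loser.

none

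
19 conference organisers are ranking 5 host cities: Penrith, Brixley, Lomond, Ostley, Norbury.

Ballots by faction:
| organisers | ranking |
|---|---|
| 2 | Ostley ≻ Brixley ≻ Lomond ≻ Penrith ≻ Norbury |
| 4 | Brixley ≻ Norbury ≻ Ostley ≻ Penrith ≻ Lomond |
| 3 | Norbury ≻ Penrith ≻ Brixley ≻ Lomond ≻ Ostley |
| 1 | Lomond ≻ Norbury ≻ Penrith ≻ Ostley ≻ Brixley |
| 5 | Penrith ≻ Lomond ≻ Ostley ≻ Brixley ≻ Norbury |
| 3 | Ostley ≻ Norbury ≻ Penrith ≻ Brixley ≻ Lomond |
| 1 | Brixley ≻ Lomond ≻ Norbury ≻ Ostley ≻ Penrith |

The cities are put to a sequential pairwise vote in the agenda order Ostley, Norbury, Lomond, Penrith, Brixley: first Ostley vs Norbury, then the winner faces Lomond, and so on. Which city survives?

Round 1: Ostley vs Norbury — 10–9, Ostley advances.
Round 2: Ostley vs Lomond — 9–10, Lomond advances.
Round 3: Lomond vs Penrith — 4–15, Penrith advances.
Round 4: Penrith vs Brixley — 12–7, Penrith advances.
Penrith survives the agenda.

Penrith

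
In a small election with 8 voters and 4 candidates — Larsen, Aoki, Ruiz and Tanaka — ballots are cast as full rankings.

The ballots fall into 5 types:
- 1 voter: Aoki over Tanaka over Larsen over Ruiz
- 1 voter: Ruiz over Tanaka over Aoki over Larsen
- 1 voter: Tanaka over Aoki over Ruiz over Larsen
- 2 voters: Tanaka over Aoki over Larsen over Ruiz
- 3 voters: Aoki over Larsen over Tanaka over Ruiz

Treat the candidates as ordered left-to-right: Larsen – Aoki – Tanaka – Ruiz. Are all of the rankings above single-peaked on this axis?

yes

Axis positions: Larsen=1, Aoki=2, Tanaka=3, Ruiz=4.
Type 1 (peak Aoki at position 2): ranking walks positions 2-3-1-4, expanding outward from the peak — single-peaked.
Type 2 (peak Ruiz at position 4): ranking walks positions 4-3-2-1, expanding outward from the peak — single-peaked.
Type 3 (peak Tanaka at position 3): ranking walks positions 3-2-4-1, expanding outward from the peak — single-peaked.
Type 4 (peak Tanaka at position 3): ranking walks positions 3-2-1-4, expanding outward from the peak — single-peaked.
Type 5 (peak Aoki at position 2): ranking walks positions 2-1-3-4, expanding outward from the peak — single-peaked.
Every ranking is single-peaked on this axis.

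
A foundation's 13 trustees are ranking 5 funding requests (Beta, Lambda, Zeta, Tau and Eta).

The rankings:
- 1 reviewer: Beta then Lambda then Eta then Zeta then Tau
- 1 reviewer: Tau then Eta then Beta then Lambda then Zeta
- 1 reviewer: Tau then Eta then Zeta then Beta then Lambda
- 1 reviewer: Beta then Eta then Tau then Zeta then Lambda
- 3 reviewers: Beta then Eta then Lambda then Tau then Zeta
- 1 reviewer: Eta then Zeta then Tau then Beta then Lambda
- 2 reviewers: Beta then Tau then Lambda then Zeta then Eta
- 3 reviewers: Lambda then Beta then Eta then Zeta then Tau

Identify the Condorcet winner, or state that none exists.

Beta

Check each pair by majority over 13 ballots:
Beta vs Lambda: Beta preferred on 10 ballots; Beta wins 10–3.
Beta vs Zeta: 1+1+1+3+2+3 = 11 for Beta, 2 for Zeta — Beta by 11–2.
Beta vs Tau: 1+1+3+2+3 = 10 for Beta, 3 for Tau — Beta by 10–3.
Beta vs Eta: 1+1+3+2+3 = 10 for Beta, 3 for Eta — Beta by 10–3.
Lambda vs Zeta: 10 to 3, Lambda.
Lambda vs Tau: 7 to 6, Lambda.
Lambda vs Eta: Lambda preferred on 1+2+3 = 6 ballots; Eta wins 7–6.
Zeta vs Tau: Zeta is ranked higher on 1+1+3 = 5 ballots, Tau on 8. Tau wins 8–5.
Zeta vs Eta: Zeta preferred on 2 ballots; Eta wins 11–2.
Tau vs Eta: 1+1+2 = 4 for Tau, 9 for Eta — Eta by 9–4.
Beta beats each of Lambda, Zeta, Tau, Eta — Beta is the Condorcet winner.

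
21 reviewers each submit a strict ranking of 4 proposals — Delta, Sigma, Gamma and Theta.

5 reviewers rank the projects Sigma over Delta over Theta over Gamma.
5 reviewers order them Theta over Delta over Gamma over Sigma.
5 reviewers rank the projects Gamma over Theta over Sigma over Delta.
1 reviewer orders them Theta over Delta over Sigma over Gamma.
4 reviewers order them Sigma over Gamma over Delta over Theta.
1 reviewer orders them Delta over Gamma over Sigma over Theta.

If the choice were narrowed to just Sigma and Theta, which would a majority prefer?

Theta

Ballots ranking Sigma above Theta: 5 + 4 + 1 = 10.
Ballots ranking Theta above Sigma: 21 − 10 = 11.
Theta wins the head-to-head 11–10.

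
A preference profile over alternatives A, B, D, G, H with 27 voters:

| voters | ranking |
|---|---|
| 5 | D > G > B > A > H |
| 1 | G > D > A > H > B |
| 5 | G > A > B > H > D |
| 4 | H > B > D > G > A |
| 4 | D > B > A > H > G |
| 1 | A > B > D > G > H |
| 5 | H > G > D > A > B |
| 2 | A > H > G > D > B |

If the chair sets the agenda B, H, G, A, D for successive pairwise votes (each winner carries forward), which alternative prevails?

Round 1: B vs H — 15–12, B advances.
Round 2: B vs G — 9–18, G advances.
Round 3: G vs A — 20–7, G advances.
Round 4: G vs D — 13–14, D advances.
D survives the agenda.

D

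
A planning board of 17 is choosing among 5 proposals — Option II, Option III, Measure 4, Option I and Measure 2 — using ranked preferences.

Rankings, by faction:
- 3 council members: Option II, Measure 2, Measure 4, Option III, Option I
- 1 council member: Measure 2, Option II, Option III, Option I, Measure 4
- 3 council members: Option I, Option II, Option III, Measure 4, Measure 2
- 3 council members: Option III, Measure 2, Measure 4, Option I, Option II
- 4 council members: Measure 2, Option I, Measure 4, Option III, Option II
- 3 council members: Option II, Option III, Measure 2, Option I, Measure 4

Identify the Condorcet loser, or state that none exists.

Head-to-head results (17 council members):
Option II vs Option III: Option II preferred on 3+1+3+3 = 10 ballots; Option II wins 10–7.
Option II vs Measure 4: Option II, 10–7.
Option II vs Option I: Option I wins 10–7.
Option II vs Measure 2: Option II is ranked higher on 3+3+3 = 9 ballots, Measure 2 on 8. Option II wins 9–8.
Option III vs Measure 4: Option III, 10–7.
Option III vs Option I: Option III is ranked higher on 3+1+3+3 = 10 ballots, Option I on 7. Option III wins 10–7.
Option III vs Measure 2: Option III preferred on 3+3+3 = 9 ballots; Option III wins 9–8.
Measure 4 vs Option I: 6 to 11, Option I.
Measure 4 vs Measure 2: 3 for Measure 4, 14 for Measure 2 — Measure 2 by 14–3.
Option I vs Measure 2: Option I preferred on 3 ballots; Measure 2 wins 14–3.
Measure 4 is beaten in every head-to-head and is the Condorcet loser.

Measure 4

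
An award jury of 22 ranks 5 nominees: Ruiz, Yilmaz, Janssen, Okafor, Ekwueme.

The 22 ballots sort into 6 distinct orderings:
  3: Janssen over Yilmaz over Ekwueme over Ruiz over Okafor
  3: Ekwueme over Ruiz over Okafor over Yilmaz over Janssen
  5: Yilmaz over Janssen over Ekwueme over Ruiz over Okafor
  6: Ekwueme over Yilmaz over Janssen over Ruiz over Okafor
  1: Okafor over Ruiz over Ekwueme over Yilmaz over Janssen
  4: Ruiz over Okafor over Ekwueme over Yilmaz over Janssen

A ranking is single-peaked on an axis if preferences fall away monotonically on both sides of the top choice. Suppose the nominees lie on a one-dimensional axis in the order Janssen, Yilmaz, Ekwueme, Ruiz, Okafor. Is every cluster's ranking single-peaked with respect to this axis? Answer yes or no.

Axis positions: Janssen=1, Yilmaz=2, Ekwueme=3, Ruiz=4, Okafor=5.
Cluster 1 (peak Janssen at position 1): ranking walks positions 1-2-3-4-5, expanding outward from the peak — single-peaked.
Cluster 2 (peak Ekwueme at position 3): ranking walks positions 3-4-5-2-1, expanding outward from the peak — single-peaked.
Cluster 3 (peak Yilmaz at position 2): ranking walks positions 2-1-3-4-5, expanding outward from the peak — single-peaked.
Cluster 4 (peak Ekwueme at position 3): ranking walks positions 3-2-1-4-5, expanding outward from the peak — single-peaked.
Cluster 5 (peak Okafor at position 5): ranking walks positions 5-4-3-2-1, expanding outward from the peak — single-peaked.
Cluster 6 (peak Ruiz at position 4): ranking walks positions 4-5-3-2-1, expanding outward from the peak — single-peaked.
Every ranking is single-peaked on this axis.

yes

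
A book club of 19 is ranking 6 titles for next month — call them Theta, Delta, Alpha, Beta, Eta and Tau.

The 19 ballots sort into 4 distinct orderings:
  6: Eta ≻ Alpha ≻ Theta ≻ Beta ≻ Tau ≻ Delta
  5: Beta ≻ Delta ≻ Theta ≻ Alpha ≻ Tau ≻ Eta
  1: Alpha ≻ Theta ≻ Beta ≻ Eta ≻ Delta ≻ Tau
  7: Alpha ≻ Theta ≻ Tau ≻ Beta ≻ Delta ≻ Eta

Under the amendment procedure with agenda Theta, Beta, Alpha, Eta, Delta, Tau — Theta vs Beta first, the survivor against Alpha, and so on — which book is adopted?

Alpha

Round 1: Theta vs Beta — 14–5, Theta advances.
Round 2: Theta vs Alpha — 5–14, Alpha advances.
Round 3: Alpha vs Eta — 13–6, Alpha advances.
Round 4: Alpha vs Delta — 14–5, Alpha advances.
Round 5: Alpha vs Tau — 19–0, Alpha advances.
Alpha survives the agenda.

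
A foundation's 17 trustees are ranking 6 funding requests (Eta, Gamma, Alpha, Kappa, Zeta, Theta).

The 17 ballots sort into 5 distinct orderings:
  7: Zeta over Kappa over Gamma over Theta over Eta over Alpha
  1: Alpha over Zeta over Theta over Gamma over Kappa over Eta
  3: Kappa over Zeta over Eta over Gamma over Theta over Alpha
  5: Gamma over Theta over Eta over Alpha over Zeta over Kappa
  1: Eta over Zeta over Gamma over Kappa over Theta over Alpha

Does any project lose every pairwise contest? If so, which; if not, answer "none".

Head-to-head results (17 reviewers):
Eta vs Gamma: Gamma, 13–4.
Eta vs Alpha: Eta is ranked higher on 7+3+5+1 = 16 ballots, Alpha on 1. Eta wins 16–1.
Eta vs Kappa: Eta is ranked higher on 5+1 = 6 ballots, Kappa on 11. Kappa wins 11–6.
Eta vs Zeta: 5+1 = 6 for Eta, 11 for Zeta — Zeta by 11–6.
Eta–Theta: Theta 13–4.
Gamma–Alpha: Gamma 16–1.
Gamma vs Kappa: Gamma preferred on 1+5+1 = 7 ballots; Kappa wins 10–7.
Gamma–Zeta: Zeta 12–5.
Gamma vs Theta: 16 to 1, Gamma.
Alpha vs Kappa: Alpha is ranked higher on 1+5 = 6 ballots, Kappa on 11. Kappa wins 11–6.
Alpha–Zeta: Zeta 11–6.
Alpha vs Theta: Theta wins 16–1.
Kappa vs Zeta: Zeta, 14–3.
Kappa vs Theta: 11 to 6, Kappa.
Zeta–Theta: Zeta 12–5.
Alpha loses to every other project — it is the Condorcet loser.

Alpha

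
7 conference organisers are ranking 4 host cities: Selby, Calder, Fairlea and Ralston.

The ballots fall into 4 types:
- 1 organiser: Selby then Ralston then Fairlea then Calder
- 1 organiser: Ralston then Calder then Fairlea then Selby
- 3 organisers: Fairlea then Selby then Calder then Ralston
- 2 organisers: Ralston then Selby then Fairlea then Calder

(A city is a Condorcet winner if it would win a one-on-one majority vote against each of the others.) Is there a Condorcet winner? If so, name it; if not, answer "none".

Pairwise majorities:
Selby–Calder: Selby 6–1.
Selby–Fairlea: Fairlea 4–3.
Selby vs Ralston: Selby wins 4–3.
Calder vs Fairlea: Calder preferred on 1 ballot; Fairlea wins 6–1.
Calder–Ralston: Ralston 4–3.
Fairlea vs Ralston: 3 to 4, Ralston.
No city is unbeaten: Selby loses to Fairlea; Calder loses to Selby; Fairlea loses to Ralston; Ralston loses to Selby. In particular Selby beats Ralston beats Fairlea beats Selby is a majority cycle — no Condorcet winner exists.

none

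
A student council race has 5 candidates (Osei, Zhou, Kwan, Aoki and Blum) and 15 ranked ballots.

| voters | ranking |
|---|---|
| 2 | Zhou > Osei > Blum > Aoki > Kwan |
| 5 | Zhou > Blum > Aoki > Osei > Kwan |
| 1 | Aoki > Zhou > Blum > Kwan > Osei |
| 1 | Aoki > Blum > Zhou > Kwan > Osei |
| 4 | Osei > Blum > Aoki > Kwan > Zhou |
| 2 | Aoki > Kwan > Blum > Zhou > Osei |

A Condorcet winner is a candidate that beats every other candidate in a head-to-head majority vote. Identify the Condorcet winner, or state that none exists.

none

Head-to-head results (15 voters):
Osei vs Zhou: Zhou, 11–4.
Osei vs Kwan: Osei preferred on 2+5+4 = 11 ballots; Osei wins 11–4.
Osei vs Aoki: Aoki wins 9–6.
Osei–Blum: Blum 9–6.
Zhou–Kwan: Zhou 9–6.
Zhou vs Aoki: Zhou preferred on 2+5 = 7 ballots; Aoki wins 8–7.
Zhou vs Blum: Zhou, 8–7.
Kwan vs Aoki: Aoki, 15–0.
Kwan vs Blum: 2 for Kwan, 13 for Blum — Blum by 13–2.
Aoki vs Blum: Blum, 11–4.
Every candidate loses at least once (Osei loses to Zhou; Zhou loses to Aoki; Kwan loses to Osei; Aoki loses to Blum; Blum loses to Zhou). The majority relation contains the cycle Zhou → Blum → Aoki → Zhou, so there is no Condorcet winner.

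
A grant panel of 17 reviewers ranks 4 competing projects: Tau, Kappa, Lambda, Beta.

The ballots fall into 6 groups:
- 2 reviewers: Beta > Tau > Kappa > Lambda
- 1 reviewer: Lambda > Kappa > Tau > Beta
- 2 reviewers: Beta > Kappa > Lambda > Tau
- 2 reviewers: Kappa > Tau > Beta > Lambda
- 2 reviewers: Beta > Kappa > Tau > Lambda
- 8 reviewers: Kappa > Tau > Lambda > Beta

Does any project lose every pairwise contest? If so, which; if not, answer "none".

Pairwise majorities:
Tau vs Kappa: 2 for Tau, 15 for Kappa — Kappa by 15–2.
Tau vs Lambda: Tau is ranked higher on 2+2+2+8 = 14 ballots, Lambda on 3. Tau wins 14–3.
Tau vs Beta: Tau wins 11–6.
Kappa vs Lambda: Kappa, 16–1.
Kappa vs Beta: Kappa preferred on 1+2+8 = 11 ballots; Kappa wins 11–6.
Lambda vs Beta: Lambda preferred on 1+8 = 9 ballots; Lambda wins 9–8.
Beta is beaten in every head-to-head and is the Condorcet loser.

Beta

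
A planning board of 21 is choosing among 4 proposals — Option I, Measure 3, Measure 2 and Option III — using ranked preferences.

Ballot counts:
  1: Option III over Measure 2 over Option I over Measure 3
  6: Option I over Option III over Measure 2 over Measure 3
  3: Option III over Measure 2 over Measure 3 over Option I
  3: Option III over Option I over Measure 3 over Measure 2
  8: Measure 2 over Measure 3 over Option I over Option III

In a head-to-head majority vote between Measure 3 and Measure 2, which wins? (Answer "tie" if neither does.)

Measure 2

Ballots ranking Measure 3 above Measure 2: 3.
Ballots ranking Measure 2 above Measure 3: 21 − 3 = 18.
Measure 2 wins the head-to-head 18–3.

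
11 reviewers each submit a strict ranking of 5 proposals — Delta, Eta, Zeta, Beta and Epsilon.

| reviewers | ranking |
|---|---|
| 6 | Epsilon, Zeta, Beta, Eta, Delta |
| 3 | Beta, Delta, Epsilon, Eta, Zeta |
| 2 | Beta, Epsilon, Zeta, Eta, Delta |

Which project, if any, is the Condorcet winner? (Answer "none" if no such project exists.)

Epsilon

Head-to-head results (11 reviewers):
Delta vs Eta: Delta preferred on 3 ballots; Eta wins 8–3.
Delta vs Zeta: 3 to 8, Zeta.
Delta vs Beta: 0 for Delta, 11 for Beta — Beta by 11–0.
Delta vs Epsilon: Delta is ranked higher on 3 ballots, Epsilon on 8. Epsilon wins 8–3.
Eta vs Zeta: Eta is ranked higher on 3 ballots, Zeta on 8. Zeta wins 8–3.
Eta vs Beta: Eta is ranked higher on 0 ballots, Beta on 11. Beta wins 11–0.
Eta vs Epsilon: Eta is ranked higher on 0 ballots, Epsilon on 11. Epsilon wins 11–0.
Zeta vs Beta: 6 for Zeta, 5 for Beta — Zeta by 6–5.
Zeta vs Epsilon: Zeta is ranked higher on 0 ballots, Epsilon on 11. Epsilon wins 11–0.
Beta vs Epsilon: Beta preferred on 3+2 = 5 ballots; Epsilon wins 6–5.
Only Epsilon has no losses; Epsilon is the Condorcet winner.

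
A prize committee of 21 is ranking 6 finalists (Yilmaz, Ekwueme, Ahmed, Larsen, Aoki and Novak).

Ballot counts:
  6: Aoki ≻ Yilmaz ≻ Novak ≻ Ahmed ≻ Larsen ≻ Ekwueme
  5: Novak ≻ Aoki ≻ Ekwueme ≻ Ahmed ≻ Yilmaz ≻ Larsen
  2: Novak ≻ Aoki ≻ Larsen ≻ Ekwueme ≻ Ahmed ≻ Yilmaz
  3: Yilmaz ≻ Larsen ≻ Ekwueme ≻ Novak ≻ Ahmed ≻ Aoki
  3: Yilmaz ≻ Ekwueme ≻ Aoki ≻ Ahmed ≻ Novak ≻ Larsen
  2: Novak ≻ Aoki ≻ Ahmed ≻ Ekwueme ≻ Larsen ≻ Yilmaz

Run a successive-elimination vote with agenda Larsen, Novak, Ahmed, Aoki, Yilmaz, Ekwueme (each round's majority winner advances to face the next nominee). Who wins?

Yilmaz

Round 1: Larsen vs Novak — 3–18, Novak advances.
Round 2: Novak vs Ahmed — 18–3, Novak advances.
Round 3: Novak vs Aoki — 12–9, Novak advances.
Round 4: Novak vs Yilmaz — 9–12, Yilmaz advances.
Round 5: Yilmaz vs Ekwueme — 12–9, Yilmaz advances.
Yilmaz survives the agenda.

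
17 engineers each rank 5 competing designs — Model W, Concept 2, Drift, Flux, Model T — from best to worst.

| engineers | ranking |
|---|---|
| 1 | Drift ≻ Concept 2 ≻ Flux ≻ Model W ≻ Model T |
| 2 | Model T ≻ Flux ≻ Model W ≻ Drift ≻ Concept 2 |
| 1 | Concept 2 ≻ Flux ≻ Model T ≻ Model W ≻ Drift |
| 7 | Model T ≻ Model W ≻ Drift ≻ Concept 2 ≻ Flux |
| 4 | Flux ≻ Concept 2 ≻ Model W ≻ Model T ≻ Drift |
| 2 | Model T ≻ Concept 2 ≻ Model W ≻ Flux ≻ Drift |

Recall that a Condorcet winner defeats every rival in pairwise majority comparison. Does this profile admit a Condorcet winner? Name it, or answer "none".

Model T

Pairwise majorities:
Model W vs Concept 2: Model W, 9–8.
Model W–Drift: Model W 16–1.
Model W vs Flux: Model W, 9–8.
Model W–Model T: Model T 12–5.
Concept 2 vs Drift: Drift, 10–7.
Concept 2 vs Flux: Concept 2, 11–6.
Concept 2–Model T: Model T 11–6.
Drift vs Flux: Flux, 9–8.
Drift vs Model T: Model T wins 16–1.
Flux vs Model T: Model T wins 11–6.
Model T beats each of Model W, Concept 2, Drift, Flux — Model T is the Condorcet winner.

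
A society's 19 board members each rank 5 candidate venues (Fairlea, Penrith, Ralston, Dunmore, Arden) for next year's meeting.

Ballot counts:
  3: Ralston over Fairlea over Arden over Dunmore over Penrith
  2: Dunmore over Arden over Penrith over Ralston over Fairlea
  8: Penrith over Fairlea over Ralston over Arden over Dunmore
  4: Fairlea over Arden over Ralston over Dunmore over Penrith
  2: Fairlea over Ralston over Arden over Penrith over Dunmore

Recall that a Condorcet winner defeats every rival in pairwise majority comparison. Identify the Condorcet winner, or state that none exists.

none

Check each pair by majority over 19 ballots:
Fairlea–Penrith: Penrith 10–9.
Fairlea vs Ralston: Fairlea wins 14–5.
Fairlea vs Dunmore: Fairlea, 17–2.
Fairlea vs Arden: Fairlea, 17–2.
Penrith vs Ralston: Penrith, 10–9.
Penrith vs Dunmore: Penrith, 10–9.
Penrith–Arden: Arden 11–8.
Ralston–Dunmore: Ralston 17–2.
Ralston–Arden: Ralston 13–6.
Dunmore vs Arden: Arden wins 17–2.
No city is unbeaten: Fairlea loses to Penrith; Penrith loses to Arden; Ralston loses to Fairlea; Dunmore loses to Fairlea; Arden loses to Fairlea. In particular Fairlea beats Arden beats Penrith beats Fairlea is a majority cycle — no Condorcet winner exists.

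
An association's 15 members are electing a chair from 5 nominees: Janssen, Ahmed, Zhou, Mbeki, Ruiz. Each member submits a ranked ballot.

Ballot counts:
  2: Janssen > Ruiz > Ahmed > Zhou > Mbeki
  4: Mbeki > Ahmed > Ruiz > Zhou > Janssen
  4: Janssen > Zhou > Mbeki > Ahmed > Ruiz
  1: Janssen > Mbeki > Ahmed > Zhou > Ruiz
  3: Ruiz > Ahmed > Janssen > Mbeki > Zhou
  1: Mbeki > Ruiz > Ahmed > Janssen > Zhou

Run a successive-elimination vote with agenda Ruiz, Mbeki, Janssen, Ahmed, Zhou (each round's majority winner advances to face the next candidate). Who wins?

Round 1: Ruiz vs Mbeki — 5–10, Mbeki advances.
Round 2: Mbeki vs Janssen — 5–10, Janssen advances.
Round 3: Janssen vs Ahmed — 7–8, Ahmed advances.
Round 4: Ahmed vs Zhou — 11–4, Ahmed advances.
The agenda winner is Ahmed.

Ahmed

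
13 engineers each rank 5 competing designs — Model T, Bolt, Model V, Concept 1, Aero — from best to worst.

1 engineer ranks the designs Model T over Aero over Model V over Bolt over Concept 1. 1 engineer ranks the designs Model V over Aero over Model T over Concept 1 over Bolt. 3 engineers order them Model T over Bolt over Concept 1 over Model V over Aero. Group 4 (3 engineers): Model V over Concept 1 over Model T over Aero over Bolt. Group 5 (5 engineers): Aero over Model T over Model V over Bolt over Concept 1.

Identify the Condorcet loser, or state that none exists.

Concept 1

Head-to-head results (13 engineers):
Model T–Bolt: Model T 13–0.
Model T vs Model V: 9 to 4, Model T.
Model T vs Concept 1: 10 to 3, Model T.
Model T vs Aero: Model T, 7–6.
Bolt vs Model V: Model V wins 10–3.
Bolt vs Concept 1: Bolt, 9–4.
Bolt vs Aero: 3 to 10, Aero.
Model V vs Concept 1: Model V preferred on 1+1+3+5 = 10 ballots; Model V wins 10–3.
Model V vs Aero: Model V is ranked higher on 1+3+3 = 7 ballots, Aero on 6. Model V wins 7–6.
Concept 1 vs Aero: Aero wins 7–6.
Only Concept 1 has no wins; Concept 1 is the Condorcet loser.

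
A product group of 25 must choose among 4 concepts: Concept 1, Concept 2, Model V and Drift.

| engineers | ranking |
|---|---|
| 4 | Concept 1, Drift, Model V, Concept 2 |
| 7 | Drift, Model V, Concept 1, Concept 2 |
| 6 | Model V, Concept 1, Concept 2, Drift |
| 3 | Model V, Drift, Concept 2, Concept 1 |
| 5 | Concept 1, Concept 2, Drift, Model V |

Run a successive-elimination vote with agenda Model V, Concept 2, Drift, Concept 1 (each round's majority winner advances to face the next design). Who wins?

Round 1: Model V vs Concept 2 — 20–5, Model V advances.
Round 2: Model V vs Drift — 9–16, Drift advances.
Round 3: Drift vs Concept 1 — 10–15, Concept 1 advances.
The agenda winner is Concept 1.

Concept 1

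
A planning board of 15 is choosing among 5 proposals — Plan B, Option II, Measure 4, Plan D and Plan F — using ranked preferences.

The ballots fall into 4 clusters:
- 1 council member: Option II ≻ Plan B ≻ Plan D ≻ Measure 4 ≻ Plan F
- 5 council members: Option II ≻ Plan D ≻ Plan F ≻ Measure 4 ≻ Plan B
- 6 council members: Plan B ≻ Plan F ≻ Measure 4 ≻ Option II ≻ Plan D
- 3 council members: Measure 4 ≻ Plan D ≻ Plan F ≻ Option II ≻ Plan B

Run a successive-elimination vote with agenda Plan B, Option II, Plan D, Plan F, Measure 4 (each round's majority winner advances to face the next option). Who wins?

Round 1: Plan B vs Option II — 6–9, Option II advances.
Round 2: Option II vs Plan D — 12–3, Option II advances.
Round 3: Option II vs Plan F — 6–9, Plan F advances.
Round 4: Plan F vs Measure 4 — 11–4, Plan F advances.
Plan F survives the agenda.

Plan F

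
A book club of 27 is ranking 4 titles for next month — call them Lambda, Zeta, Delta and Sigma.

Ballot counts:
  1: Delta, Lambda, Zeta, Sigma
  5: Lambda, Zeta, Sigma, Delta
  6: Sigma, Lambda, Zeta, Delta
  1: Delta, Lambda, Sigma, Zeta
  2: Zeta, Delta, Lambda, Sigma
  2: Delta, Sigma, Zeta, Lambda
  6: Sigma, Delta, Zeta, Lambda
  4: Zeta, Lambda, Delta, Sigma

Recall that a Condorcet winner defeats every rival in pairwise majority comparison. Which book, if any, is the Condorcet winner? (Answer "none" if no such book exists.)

Check each pair by majority over 27 ballots:
Lambda vs Zeta: Lambda is ranked higher on 1+5+6+1 = 13 ballots, Zeta on 14. Zeta wins 14–13.
Lambda vs Delta: 15 to 12, Lambda.
Lambda vs Sigma: Lambda is ranked higher on 1+5+1+2+4 = 13 ballots, Sigma on 14. Sigma wins 14–13.
Zeta vs Delta: 5+6+2+4 = 17 for Zeta, 10 for Delta — Zeta by 17–10.
Zeta vs Sigma: 1+5+2+4 = 12 for Zeta, 15 for Sigma — Sigma by 15–12.
Delta vs Sigma: 10 to 17, Sigma.
Sigma defeats every rival head-to-head and is the Condorcet winner.

Sigma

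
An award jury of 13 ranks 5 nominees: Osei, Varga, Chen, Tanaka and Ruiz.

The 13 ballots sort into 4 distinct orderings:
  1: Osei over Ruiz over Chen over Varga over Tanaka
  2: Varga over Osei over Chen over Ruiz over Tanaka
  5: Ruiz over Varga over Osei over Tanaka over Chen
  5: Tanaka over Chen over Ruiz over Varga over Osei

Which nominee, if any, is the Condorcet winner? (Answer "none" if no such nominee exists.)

none

Head-to-head results (13 jurors):
Osei vs Varga: Varga wins 12–1.
Osei vs Chen: 1+2+5 = 8 for Osei, 5 for Chen — Osei by 8–5.
Osei vs Tanaka: Osei is ranked higher on 1+2+5 = 8 ballots, Tanaka on 5. Osei wins 8–5.
Osei vs Ruiz: Ruiz wins 10–3.
Varga–Chen: Varga 7–6.
Varga vs Tanaka: Varga wins 8–5.
Varga vs Ruiz: Ruiz wins 11–2.
Chen vs Tanaka: Tanaka, 10–3.
Chen vs Ruiz: 2+5 = 7 for Chen, 6 for Ruiz — Chen by 7–6.
Tanaka–Ruiz: Ruiz 8–5.
Each nominee drops at least one matchup (Osei loses to Varga; Varga loses to Ruiz; Chen loses to Osei; Tanaka loses to Osei; Ruiz loses to Chen); the cycle Osei → Chen → Ruiz → Osei rules out a Condorcet winner.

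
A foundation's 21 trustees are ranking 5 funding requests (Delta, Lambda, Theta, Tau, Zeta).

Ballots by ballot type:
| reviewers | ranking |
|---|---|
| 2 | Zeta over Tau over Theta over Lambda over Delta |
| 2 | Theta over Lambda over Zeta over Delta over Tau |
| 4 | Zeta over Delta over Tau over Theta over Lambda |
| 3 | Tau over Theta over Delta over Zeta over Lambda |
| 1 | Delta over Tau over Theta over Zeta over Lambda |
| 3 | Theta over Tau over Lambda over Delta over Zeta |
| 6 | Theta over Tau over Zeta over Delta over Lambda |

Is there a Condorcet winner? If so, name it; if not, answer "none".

Theta

Pairwise majorities:
Delta vs Lambda: Delta preferred on 4+3+1+6 = 14 ballots; Delta wins 14–7.
Delta vs Theta: Delta is ranked higher on 4+1 = 5 ballots, Theta on 16. Theta wins 16–5.
Delta vs Tau: Delta is ranked higher on 2+4+1 = 7 ballots, Tau on 14. Tau wins 14–7.
Delta vs Zeta: 3+1+3 = 7 for Delta, 14 for Zeta — Zeta by 14–7.
Lambda vs Theta: Lambda preferred on 0 ballots; Theta wins 21–0.
Lambda vs Tau: Lambda is ranked higher on 2 ballots, Tau on 19. Tau wins 19–2.
Lambda vs Zeta: 2+3 = 5 for Lambda, 16 for Zeta — Zeta by 16–5.
Theta vs Tau: Theta preferred on 2+3+6 = 11 ballots; Theta wins 11–10.
Theta vs Zeta: 2+3+1+3+6 = 15 for Theta, 6 for Zeta — Theta by 15–6.
Tau vs Zeta: Tau is ranked higher on 3+1+3+6 = 13 ballots, Zeta on 8. Tau wins 13–8.
Theta wins every pairwise contest, so Theta is the Condorcet winner.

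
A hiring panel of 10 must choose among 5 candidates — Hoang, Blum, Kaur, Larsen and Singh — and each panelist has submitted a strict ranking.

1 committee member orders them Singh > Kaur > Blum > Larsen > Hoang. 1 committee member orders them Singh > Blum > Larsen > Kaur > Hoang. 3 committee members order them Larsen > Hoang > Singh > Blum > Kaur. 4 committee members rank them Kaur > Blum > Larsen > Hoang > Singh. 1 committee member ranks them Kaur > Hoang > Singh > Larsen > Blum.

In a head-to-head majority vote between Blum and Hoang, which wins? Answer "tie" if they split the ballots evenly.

Blum

Ballots ranking Blum above Hoang: 1 + 1 + 4 = 6.
Ballots ranking Hoang above Blum: 10 − 6 = 4.
Blum wins the head-to-head 6–4.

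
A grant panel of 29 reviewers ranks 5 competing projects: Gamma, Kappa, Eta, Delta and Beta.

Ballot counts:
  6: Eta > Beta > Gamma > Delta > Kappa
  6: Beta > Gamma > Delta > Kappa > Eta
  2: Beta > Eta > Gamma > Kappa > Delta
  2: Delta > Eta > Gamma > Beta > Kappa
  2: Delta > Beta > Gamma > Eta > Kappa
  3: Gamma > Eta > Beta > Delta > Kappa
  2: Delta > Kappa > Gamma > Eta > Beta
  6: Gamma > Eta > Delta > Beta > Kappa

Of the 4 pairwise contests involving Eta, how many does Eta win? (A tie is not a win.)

3

Eta against each rival (29 reviewers):
Eta vs Gamma: Gamma, 19–10.
Eta vs Kappa: Eta is ranked higher on 6+2+2+2+3+6 = 21 ballots, Kappa on 8. Eta wins 21–8.
Eta vs Delta: Eta, 17–12.
Eta vs Beta: 19 to 10, Eta.
Eta beats Kappa, Delta, Beta; loses to Gamma — 3 pairwise wins.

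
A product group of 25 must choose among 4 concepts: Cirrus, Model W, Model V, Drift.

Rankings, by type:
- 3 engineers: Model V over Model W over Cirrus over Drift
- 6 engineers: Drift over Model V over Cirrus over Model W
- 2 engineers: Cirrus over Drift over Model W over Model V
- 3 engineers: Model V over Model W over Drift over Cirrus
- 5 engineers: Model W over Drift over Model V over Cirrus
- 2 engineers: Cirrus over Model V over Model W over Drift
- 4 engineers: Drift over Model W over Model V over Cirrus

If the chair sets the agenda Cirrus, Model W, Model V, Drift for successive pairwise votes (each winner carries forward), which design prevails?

Round 1: Cirrus vs Model W — 10–15, Model W advances.
Round 2: Model W vs Model V — 11–14, Model V advances.
Round 3: Model V vs Drift — 8–17, Drift advances.
Drift survives the agenda.

Drift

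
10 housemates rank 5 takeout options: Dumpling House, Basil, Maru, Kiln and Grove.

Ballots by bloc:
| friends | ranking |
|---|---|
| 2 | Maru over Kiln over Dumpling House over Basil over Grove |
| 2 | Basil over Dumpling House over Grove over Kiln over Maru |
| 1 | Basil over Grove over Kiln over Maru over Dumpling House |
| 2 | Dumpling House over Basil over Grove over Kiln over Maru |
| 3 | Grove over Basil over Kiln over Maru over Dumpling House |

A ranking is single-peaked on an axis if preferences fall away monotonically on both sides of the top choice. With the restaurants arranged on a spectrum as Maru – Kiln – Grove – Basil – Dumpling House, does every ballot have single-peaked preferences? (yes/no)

no

Axis positions: Maru=1, Kiln=2, Grove=3, Basil=4, Dumpling House=5.
Bloc 1: ranking walks positions 1-2-5-4-3; Dumpling House is ranked above Grove even though Grove lies between Dumpling House and the peak Maru on the axis — preferences dip and rise again. Not single-peaked.
Bloc 2 (peak Basil at position 4): ranking walks positions 4-5-3-2-1, expanding outward from the peak — single-peaked.
Bloc 3 (peak Basil at position 4): ranking walks positions 4-3-2-1-5, expanding outward from the peak — single-peaked.
Bloc 4 (peak Dumpling House at position 5): ranking walks positions 5-4-3-2-1, expanding outward from the peak — single-peaked.
Bloc 5 (peak Grove at position 3): ranking walks positions 3-4-2-1-5, expanding outward from the peak — single-peaked.
Bloc 1 violates single-peakedness, so the profile is not single-peaked on this axis.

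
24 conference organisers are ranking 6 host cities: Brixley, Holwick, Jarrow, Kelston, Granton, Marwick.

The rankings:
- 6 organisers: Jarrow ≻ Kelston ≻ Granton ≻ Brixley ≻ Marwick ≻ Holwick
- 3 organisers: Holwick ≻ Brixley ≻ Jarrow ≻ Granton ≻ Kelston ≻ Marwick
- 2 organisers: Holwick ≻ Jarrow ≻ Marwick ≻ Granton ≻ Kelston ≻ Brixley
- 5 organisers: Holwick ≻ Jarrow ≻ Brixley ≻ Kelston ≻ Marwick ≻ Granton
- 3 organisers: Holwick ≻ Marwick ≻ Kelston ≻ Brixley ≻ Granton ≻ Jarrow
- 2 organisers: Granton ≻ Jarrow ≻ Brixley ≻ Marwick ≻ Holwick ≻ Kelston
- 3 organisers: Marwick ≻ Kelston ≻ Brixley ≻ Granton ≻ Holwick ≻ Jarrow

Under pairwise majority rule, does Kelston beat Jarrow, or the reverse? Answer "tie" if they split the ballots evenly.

Jarrow

Ballots ranking Kelston above Jarrow: 3 + 3 = 6.
Ballots ranking Jarrow above Kelston: 24 − 6 = 18.
Jarrow wins the head-to-head 18–6.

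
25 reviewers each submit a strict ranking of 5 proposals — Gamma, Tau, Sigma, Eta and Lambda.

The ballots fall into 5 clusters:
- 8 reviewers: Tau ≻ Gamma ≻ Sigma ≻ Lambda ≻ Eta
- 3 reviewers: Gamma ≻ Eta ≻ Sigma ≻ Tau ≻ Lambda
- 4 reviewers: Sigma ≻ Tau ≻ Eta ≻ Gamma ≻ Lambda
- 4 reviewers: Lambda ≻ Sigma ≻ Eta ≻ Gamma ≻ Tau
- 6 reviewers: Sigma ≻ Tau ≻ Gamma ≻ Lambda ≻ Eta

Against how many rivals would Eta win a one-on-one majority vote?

Eta against each rival (25 reviewers):
Eta–Gamma: Gamma 17–8.
Eta vs Tau: 7 to 18, Tau.
Eta vs Sigma: 3 for Eta, 22 for Sigma — Sigma by 22–3.
Eta vs Lambda: Eta is ranked higher on 3+4 = 7 ballots, Lambda on 18. Lambda wins 18–7.
Eta beats no one; loses to Gamma, Tau, Sigma, Lambda — 0 pairwise wins.

0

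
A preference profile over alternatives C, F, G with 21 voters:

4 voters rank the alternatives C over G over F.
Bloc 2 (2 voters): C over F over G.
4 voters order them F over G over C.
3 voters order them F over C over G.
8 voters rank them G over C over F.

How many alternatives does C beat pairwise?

C against each rival (21 voters):
C–F: C 14–7.
C–G: G 12–9.
C beats F; loses to G — 1 pairwise win.

1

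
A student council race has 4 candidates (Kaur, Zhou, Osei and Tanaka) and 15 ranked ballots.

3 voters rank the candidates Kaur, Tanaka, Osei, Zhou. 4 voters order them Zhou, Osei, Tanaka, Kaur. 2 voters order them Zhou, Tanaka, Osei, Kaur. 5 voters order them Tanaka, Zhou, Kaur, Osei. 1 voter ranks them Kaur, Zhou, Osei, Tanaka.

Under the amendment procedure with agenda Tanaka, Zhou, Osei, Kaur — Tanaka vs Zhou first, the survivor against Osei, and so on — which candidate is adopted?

Tanaka

Round 1: Tanaka vs Zhou — 8–7, Tanaka advances.
Round 2: Tanaka vs Osei — 10–5, Tanaka advances.
Round 3: Tanaka vs Kaur — 11–4, Tanaka advances.
Tanaka survives the agenda.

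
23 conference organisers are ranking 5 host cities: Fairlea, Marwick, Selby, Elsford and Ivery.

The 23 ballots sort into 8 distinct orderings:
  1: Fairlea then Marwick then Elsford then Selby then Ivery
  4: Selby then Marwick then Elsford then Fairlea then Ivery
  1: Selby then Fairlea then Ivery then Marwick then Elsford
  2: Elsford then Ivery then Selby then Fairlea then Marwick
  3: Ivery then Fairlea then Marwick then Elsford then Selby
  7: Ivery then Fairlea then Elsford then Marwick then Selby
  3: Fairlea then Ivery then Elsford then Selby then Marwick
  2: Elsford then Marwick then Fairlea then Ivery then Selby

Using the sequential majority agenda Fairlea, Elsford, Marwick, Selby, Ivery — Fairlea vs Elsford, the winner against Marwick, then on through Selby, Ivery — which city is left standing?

Round 1: Fairlea vs Elsford — 15–8, Fairlea advances.
Round 2: Fairlea vs Marwick — 17–6, Fairlea advances.
Round 3: Fairlea vs Selby — 16–7, Fairlea advances.
Round 4: Fairlea vs Ivery — 11–12, Ivery advances.
Ivery survives the agenda.

Ivery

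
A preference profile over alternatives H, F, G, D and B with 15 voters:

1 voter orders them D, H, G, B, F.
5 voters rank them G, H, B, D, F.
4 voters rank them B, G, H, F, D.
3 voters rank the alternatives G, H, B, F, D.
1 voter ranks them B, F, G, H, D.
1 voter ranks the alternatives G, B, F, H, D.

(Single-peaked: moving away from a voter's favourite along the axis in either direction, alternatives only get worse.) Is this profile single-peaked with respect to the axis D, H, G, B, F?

yes

Axis positions: D=1, H=2, G=3, B=4, F=5.
Ballot type 1 (peak D at position 1): ranking walks positions 1-2-3-4-5, expanding outward from the peak — single-peaked.
Ballot type 2 (peak G at position 3): ranking walks positions 3-2-4-1-5, expanding outward from the peak — single-peaked.
Ballot type 3 (peak B at position 4): ranking walks positions 4-3-2-5-1, expanding outward from the peak — single-peaked.
Ballot type 4 (peak G at position 3): ranking walks positions 3-2-4-5-1, expanding outward from the peak — single-peaked.
Ballot type 5 (peak B at position 4): ranking walks positions 4-5-3-2-1, expanding outward from the peak — single-peaked.
Ballot type 6 (peak G at position 3): ranking walks positions 3-4-5-2-1, expanding outward from the peak — single-peaked.
Every ranking is single-peaked on this axis.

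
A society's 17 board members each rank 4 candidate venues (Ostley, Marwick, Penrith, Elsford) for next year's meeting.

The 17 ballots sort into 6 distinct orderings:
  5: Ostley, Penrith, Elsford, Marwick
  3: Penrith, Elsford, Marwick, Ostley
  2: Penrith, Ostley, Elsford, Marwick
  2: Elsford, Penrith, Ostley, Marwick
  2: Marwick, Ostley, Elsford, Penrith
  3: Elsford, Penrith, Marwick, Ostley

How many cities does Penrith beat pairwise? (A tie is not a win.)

Penrith against each rival (17 organisers):
Penrith vs Ostley: Penrith wins 10–7.
Penrith vs Marwick: Penrith preferred on 5+3+2+2+3 = 15 ballots; Penrith wins 15–2.
Penrith vs Elsford: 5+3+2 = 10 for Penrith, 7 for Elsford — Penrith by 10–7.
Penrith beats Ostley, Marwick, Elsford — 3 pairwise wins.

3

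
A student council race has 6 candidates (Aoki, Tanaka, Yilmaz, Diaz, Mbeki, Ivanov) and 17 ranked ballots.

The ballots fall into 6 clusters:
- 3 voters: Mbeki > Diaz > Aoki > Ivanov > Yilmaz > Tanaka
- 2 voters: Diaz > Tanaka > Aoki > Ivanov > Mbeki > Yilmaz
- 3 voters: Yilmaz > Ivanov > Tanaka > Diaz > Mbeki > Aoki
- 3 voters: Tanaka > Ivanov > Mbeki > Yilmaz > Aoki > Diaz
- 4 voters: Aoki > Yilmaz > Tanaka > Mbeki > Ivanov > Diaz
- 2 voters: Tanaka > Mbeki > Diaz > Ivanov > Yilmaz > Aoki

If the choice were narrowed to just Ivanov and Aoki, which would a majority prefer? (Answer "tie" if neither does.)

Aoki

Ballots ranking Ivanov above Aoki: 3 + 3 + 2 = 8.
Ballots ranking Aoki above Ivanov: 17 − 8 = 9.
Aoki wins the head-to-head 9–8.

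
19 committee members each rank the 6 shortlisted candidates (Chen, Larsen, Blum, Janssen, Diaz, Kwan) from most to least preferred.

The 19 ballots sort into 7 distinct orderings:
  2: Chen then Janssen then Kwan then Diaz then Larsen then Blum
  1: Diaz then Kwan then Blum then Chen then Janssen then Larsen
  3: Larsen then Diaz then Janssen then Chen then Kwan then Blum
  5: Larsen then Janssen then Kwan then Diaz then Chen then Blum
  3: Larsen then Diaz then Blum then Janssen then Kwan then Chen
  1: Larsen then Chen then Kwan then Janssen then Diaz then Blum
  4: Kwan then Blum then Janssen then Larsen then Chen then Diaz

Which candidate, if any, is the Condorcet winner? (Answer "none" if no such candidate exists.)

Check each pair by majority over 19 ballots:
Chen vs Larsen: 3 to 16, Larsen.
Chen vs Blum: Chen preferred on 2+3+5+1 = 11 ballots; Chen wins 11–8.
Chen vs Janssen: 2+1+1 = 4 for Chen, 15 for Janssen — Janssen by 15–4.
Chen vs Diaz: Diaz wins 12–7.
Chen vs Kwan: Chen preferred on 2+3+1 = 6 ballots; Kwan wins 13–6.
Larsen vs Blum: 14 to 5, Larsen.
Larsen vs Janssen: 3+5+3+1 = 12 for Larsen, 7 for Janssen — Larsen by 12–7.
Larsen vs Diaz: Larsen, 16–3.
Larsen vs Kwan: Larsen is ranked higher on 3+5+3+1 = 12 ballots, Kwan on 7. Larsen wins 12–7.
Blum vs Janssen: Janssen wins 11–8.
Blum vs Diaz: Diaz, 15–4.
Blum vs Kwan: Blum preferred on 3 ballots; Kwan wins 16–3.
Janssen vs Diaz: Janssen, 12–7.
Janssen vs Kwan: Janssen preferred on 2+3+5+3 = 13 ballots; Janssen wins 13–6.
Diaz–Kwan: Kwan 12–7.
Larsen wins every pairwise contest, so Larsen is the Condorcet winner.

Larsen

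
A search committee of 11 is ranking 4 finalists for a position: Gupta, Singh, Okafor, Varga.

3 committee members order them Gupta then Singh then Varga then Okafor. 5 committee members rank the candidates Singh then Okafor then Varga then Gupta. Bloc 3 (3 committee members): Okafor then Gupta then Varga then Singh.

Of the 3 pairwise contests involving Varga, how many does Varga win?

Varga against each rival (11 committee members):
Varga vs Gupta: Gupta, 6–5.
Varga–Singh: Singh 8–3.
Varga vs Okafor: Varga is ranked higher on 3 ballots, Okafor on 8. Okafor wins 8–3.
Varga beats no one; loses to Gupta, Singh, Okafor — 0 pairwise wins.

0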